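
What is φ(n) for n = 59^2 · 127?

φ(442087) = 442087 · (1 − 1/59) · (1 − 1/127)
       = 442087 · 7308/7493 = 431172.

431172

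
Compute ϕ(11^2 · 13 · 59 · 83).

6277920

φ(7702981) = 7702981 · (1 − 1/11) · (1 − 1/13) · (1 − 1/59) · (1 − 1/83)
       = 7702981 · 570720/700271 = 6277920.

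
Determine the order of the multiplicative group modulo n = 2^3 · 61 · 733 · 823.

φ(294390392) = 294390392 · (1 − 1/2) · (1 − 1/61) · (1 − 1/733) · (1 − 1/823)
       = 294390392 · 36102240/73597598 = 144408960.

144408960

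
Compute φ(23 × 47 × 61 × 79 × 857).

4054152960

φ(23) = 23 − 1 = 22.
φ(47) = 47 − 1 = 46.
φ(61) = 61 − 1 = 60.
φ(79) = 79 − 1 = 78.
φ(857) = 857 − 1 = 856.
Since φ is multiplicative, φ(4464403523) = 22 · 46 · 60 · 78 · 856 = 4054152960.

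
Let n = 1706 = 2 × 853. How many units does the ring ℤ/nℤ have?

φ(1706) = 1706 · (1 − 1/2) · (1 − 1/853)
       = 1706 · 852/1706 = 852.

852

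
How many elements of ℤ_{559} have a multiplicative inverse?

Factor 559: 559 = 13 · 43.
φ(13) = 13 − 1 = 12.
φ(43) = 43 − 1 = 42.
Multiply: 12 · 42 = 504.

504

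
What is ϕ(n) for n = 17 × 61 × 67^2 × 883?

3744195840

φ(17) = 17 − 1 = 16.
φ(61) = 61 − 1 = 60.
φ(67^2) = 67^2 − 67^1 = 4489 − 67 = 4422.
φ(883) = 883 − 1 = 882.
Multiply: 16 · 60 · 4422 · 882 = 3744195840.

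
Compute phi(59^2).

3422

φ(3481) = 3481 · (1 − 1/59)
       = 3481 · 58/59 = 3422.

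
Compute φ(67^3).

296274

φ(67^3) = 67^2·(67−1) = 4489·66 = 296274.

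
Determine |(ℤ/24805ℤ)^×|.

17600

Prime factorization: 24805 = 5 × 11^2 × 41.
φ(5) = 5 − 1 = 4.
φ(11^2) = 11^2 − 11^1 = 121 − 11 = 110.
φ(41) = 41 − 1 = 40.
Since φ is multiplicative, φ(24805) = 4 · 110 · 40 = 17600.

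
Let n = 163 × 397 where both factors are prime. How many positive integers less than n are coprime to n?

64152

φ(n) = (p − 1)(q − 1) = (163−1)(397−1) = 162·396 = 64152.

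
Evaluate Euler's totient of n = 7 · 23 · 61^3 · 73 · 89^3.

1479040388305920

φ(1880651224626517) = 1880651224626517 · (1 − 1/7) · (1 − 1/23) · (1 − 1/61) · (1 − 1/73) · (1 − 1/89)
       = 1880651224626517 · 50181120/63807037 = 1479040388305920.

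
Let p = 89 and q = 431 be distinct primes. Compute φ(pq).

37840

φ(pq) = (p−1)(q−1) = 88 · 430 = 37840.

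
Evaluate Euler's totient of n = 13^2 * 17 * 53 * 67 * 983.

φ(10028588609) = 10028588609 · (1 − 1/13) · (1 − 1/17) · (1 − 1/53) · (1 − 1/67) · (1 − 1/983)
       = 10028588609 · 647083008/771429893 = 8412079104.

8412079104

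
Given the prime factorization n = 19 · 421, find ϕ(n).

φ(7999) = 7999 · (1 − 1/19) · (1 − 1/421)
       = 7999 · 7560/7999 = 7560.

7560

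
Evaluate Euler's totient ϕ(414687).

211680

Prime factorization: 414687 = 3 × 7^3 × 13 × 31.
φ(414687) = 414687 · (1 − 1/3) · (1 − 1/7) · (1 − 1/13) · (1 − 1/31)
       = 414687 · 4320/8463 = 211680.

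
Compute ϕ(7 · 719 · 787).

φ(3960971) = 3960971 · (1 − 1/7) · (1 − 1/719) · (1 − 1/787)
       = 3960971 · 3386088/3960971 = 3386088.

3386088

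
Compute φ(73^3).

φ(389017) = 389017 · (1 − 1/73)
       = 389017 · 72/73 = 383688.

383688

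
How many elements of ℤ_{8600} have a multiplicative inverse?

First factor: 8600 = 2**3 · 5**2 · 43.
φ(8600) = 8600 · (1 − 1/2) · (1 − 1/5) · (1 − 1/43)
       = 8600 · 168/430 = 3360.

3360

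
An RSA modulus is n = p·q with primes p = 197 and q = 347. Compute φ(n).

For distinct primes, φ(pq) = (p−1)(q−1) = 196 × 346 = 67816.

67816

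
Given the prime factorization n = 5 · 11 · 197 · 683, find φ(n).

φ(7400305) = 7400305 · (1 − 1/5) · (1 − 1/11) · (1 − 1/197) · (1 − 1/683)
       = 7400305 · 5346880/7400305 = 5346880.

5346880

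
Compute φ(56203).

45360

56203 = 7^2 · 31 · 37.
φ(56203) = 56203 · (1 − 1/7) · (1 − 1/31) · (1 − 1/37)
       = 56203 · 6480/8029 = 45360.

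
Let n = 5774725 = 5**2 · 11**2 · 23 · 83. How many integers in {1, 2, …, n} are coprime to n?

φ(5^2) = 5^1·(5−1) = 5·4 = 20.
φ(11^2) = 11^1·(11−1) = 11·10 = 110.
φ(23) = 23 − 1 = 22.
φ(83) = 83 − 1 = 82.
φ(5774725) = 20 × 110 × 22 × 82 = 3968800.

3968800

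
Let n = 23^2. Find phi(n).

φ(529) = 529 · (1 − 1/23)
       = 529 · 22/23 = 506.

506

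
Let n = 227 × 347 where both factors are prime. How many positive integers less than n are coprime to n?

For distinct primes, φ(pq) = (p−1)(q−1) = 226 × 346 = 78196.

78196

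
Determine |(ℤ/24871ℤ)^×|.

First factor: 24871 = 7 · 11 · 17 · 19.
φ(24871) = 24871 · (1 − 1/7) · (1 − 1/11) · (1 − 1/17) · (1 − 1/19)
       = 24871 · 17280/24871 = 17280.

17280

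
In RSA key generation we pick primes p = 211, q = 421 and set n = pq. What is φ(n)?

88200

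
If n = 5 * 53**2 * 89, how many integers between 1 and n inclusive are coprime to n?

970112

φ(5) = 5 − 1 = 4.
φ(53^2) = 53^1·(53−1) = 53·52 = 2756.
φ(89) = 89 − 1 = 88.
Multiply: 4 · 2756 · 88 = 970112.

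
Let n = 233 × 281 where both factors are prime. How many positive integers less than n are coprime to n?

For distinct primes, φ(pq) = (p−1)(q−1) = 232 × 280 = 64960.

64960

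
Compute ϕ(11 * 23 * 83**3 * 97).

φ(14032224767) = 14032224767 · (1 − 1/11) · (1 − 1/23) · (1 − 1/83) · (1 − 1/97)
       = 14032224767 · 1731840/2036903 = 11930645760.

11930645760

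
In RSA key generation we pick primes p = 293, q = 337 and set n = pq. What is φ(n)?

98112

φ(n) = (p − 1)(q − 1) = (293−1)(337−1) = 292·336 = 98112.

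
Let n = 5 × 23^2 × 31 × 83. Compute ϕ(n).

φ(5) = 5 − 1 = 4.
φ(23^2) = 23^2 − 23^1 = 529 − 23 = 506.
φ(31) = 31 − 1 = 30.
φ(83) = 83 − 1 = 82.
Since φ is multiplicative, φ(6805585) = 4 · 506 · 30 · 82 = 4979040.

4979040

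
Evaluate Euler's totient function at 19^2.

342

φ(19^2) = 19^2 − 19^1 = 361 − 19 = 342.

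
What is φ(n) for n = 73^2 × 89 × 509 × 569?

φ(73^2) = 73^2 − 73^1 = 5329 − 73 = 5256.
φ(89) = 89 − 1 = 88.
φ(509) = 509 − 1 = 508.
φ(569) = 569 − 1 = 568.
φ(137361737501) = 5256 × 88 × 508 × 568 = 133459679232.

133459679232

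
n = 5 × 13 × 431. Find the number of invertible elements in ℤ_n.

φ(28015) = 28015 · (1 − 1/5) · (1 − 1/13) · (1 − 1/431)
       = 28015 · 20640/28015 = 20640.

20640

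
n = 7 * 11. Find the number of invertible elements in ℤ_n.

φ(7) = 7 − 1 = 6.
φ(11) = 11 − 1 = 10.
Multiply: 6 · 10 = 60.

60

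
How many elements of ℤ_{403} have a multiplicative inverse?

First factor: 403 = 13 × 31.
φ(403) = 403 · (1 − 1/13) · (1 − 1/31)
       = 403 · 360/403 = 360.

360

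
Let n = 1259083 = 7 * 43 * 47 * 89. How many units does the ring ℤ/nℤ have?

1020096

φ(1259083) = 1259083 · (1 − 1/7) · (1 − 1/43) · (1 − 1/47) · (1 − 1/89)
       = 1259083 · 1020096/1259083 = 1020096.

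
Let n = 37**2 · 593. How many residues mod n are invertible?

788544

φ(811817) = 811817 · (1 − 1/37) · (1 − 1/593)
       = 811817 · 21312/21941 = 788544.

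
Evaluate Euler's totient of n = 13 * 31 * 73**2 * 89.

φ(13) = 13 − 1 = 12.
φ(31) = 31 − 1 = 30.
φ(73^2) = 73^1·(73−1) = 73·72 = 5256.
φ(89) = 89 − 1 = 88.
Since φ is multiplicative, φ(191135243) = 12 · 30 · 5256 · 88 = 166510080.

166510080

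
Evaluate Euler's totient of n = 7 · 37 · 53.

φ(7) = 7 − 1 = 6.
φ(37) = 37 − 1 = 36.
φ(53) = 53 − 1 = 52.
φ(13727) = 6 × 36 × 52 = 11232.

11232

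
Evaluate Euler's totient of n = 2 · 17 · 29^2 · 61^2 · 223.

10556259840

φ(2) = 2 − 1 = 1.
φ(17) = 17 − 1 = 16.
φ(29^2) = 29^2 − 29^1 = 841 − 29 = 812.
φ(61^2) = 61^2 − 61^1 = 3721 − 61 = 3660.
φ(223) = 223 − 1 = 222.
Since φ is multiplicative, φ(23726815102) = 1 · 16 · 812 · 3660 · 222 = 10556259840.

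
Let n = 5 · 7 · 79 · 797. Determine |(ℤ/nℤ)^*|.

1490112

φ(2203705) = 2203705 · (1 − 1/5) · (1 − 1/7) · (1 − 1/79) · (1 − 1/797)
       = 2203705 · 1490112/2203705 = 1490112.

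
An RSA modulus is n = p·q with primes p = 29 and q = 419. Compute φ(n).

11704

φ(pq) = (p−1)(q−1) = 28 · 418 = 11704.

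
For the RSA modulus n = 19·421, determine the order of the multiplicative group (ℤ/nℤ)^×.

φ(19) = 19 − 1 = 18.
φ(421) = 421 − 1 = 420.
Multiply: 18 · 420 = 7560.

7560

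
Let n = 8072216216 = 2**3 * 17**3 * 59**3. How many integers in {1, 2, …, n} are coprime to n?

3734305408

φ(8072216216) = 8072216216 · (1 − 1/2) · (1 − 1/17) · (1 − 1/59)
       = 8072216216 · 928/2006 = 3734305408.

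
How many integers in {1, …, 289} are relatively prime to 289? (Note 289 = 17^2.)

272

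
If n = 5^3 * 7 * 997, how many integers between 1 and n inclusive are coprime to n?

597600

φ(872375) = 872375 · (1 − 1/5) · (1 − 1/7) · (1 − 1/997)
       = 872375 · 23904/34895 = 597600.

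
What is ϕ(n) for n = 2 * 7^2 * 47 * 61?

115920

φ(280966) = 280966 · (1 − 1/2) · (1 − 1/7) · (1 − 1/47) · (1 − 1/61)
       = 280966 · 16560/40138 = 115920.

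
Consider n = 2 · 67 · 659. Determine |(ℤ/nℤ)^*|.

43428

φ(88306) = 88306 · (1 − 1/2) · (1 − 1/67) · (1 − 1/659)
       = 88306 · 43428/88306 = 43428.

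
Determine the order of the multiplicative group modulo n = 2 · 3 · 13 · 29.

672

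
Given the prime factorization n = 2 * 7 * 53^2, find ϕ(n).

16536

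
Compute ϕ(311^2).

φ(96721) = 96721 · (1 − 1/311)
       = 96721 · 310/311 = 96410.

96410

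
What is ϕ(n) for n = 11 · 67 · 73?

47520

φ(11) = 11 − 1 = 10.
φ(67) = 67 − 1 = 66.
φ(73) = 73 − 1 = 72.
Multiply: 10 · 66 · 72 = 47520.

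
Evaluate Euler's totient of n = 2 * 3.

φ(6) = 6 · (1 − 1/2) · (1 − 1/3)
       = 6 · 2/6 = 2.

2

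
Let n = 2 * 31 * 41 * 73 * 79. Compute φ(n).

6739200

φ(2) = 2 − 1 = 1.
φ(31) = 31 − 1 = 30.
φ(41) = 41 − 1 = 40.
φ(73) = 73 − 1 = 72.
φ(79) = 79 − 1 = 78.
Since φ is multiplicative, φ(14659714) = 1 · 30 · 40 · 72 · 78 = 6739200.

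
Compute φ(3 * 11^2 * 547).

φ(3) = 3 − 1 = 2.
φ(11^2) = 11^1·(11−1) = 11·10 = 110.
φ(547) = 547 − 1 = 546.
Since φ is multiplicative, φ(198561) = 2 · 110 · 546 = 120120.

120120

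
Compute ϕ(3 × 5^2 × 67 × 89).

φ(447225) = 447225 · (1 − 1/3) · (1 − 1/5) · (1 − 1/67) · (1 − 1/89)
       = 447225 · 46464/89445 = 232320.

232320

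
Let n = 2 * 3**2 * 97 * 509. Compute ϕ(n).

292608

φ(888714) = 888714 · (1 − 1/2) · (1 − 1/3) · (1 − 1/97) · (1 − 1/509)
       = 888714 · 97536/296238 = 292608.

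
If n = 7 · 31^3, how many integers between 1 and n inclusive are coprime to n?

172980

φ(7) = 7 − 1 = 6.
φ(31^3) = 31^2·(31−1) = 961·30 = 28830.
Since φ is multiplicative, φ(208537) = 6 · 28830 = 172980.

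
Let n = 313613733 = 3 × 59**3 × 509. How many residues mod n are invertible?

φ(313613733) = 313613733 · (1 − 1/3) · (1 − 1/59) · (1 − 1/509)
       = 313613733 · 58928/90093 = 205128368.

205128368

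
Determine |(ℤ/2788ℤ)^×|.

1280

First factor: 2788 = 2**2 × 17 × 41.
φ(2788) = 2788 · (1 − 1/2) · (1 − 1/17) · (1 − 1/41)
       = 2788 · 640/1394 = 1280.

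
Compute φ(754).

336

Prime factorization: 754 = 2 × 13 × 29.
φ(2) = 2 − 1 = 1.
φ(13) = 13 − 1 = 12.
φ(29) = 29 − 1 = 28.
φ(754) = 1 × 12 × 28 = 336.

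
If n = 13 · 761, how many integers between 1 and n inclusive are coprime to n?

9120

φ(13) = 13 − 1 = 12.
φ(761) = 761 − 1 = 760.
Multiply: 12 · 760 = 9120.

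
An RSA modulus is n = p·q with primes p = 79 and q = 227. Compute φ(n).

17628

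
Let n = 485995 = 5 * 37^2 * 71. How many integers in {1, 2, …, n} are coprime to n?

φ(5) = 5 − 1 = 4.
φ(37^2) = 37^2 − 37^1 = 1369 − 37 = 1332.
φ(71) = 71 − 1 = 70.
Multiply: 4 · 1332 · 70 = 372960.

372960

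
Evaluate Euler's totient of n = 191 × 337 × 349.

φ(22464083) = 22464083 · (1 − 1/191) · (1 − 1/337) · (1 − 1/349)
       = 22464083 · 22216320/22464083 = 22216320.

22216320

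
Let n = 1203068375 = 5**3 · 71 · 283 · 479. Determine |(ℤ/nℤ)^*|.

943572000

φ(1203068375) = 1203068375 · (1 − 1/5) · (1 − 1/71) · (1 − 1/283) · (1 − 1/479)
       = 1203068375 · 37742880/48122735 = 943572000.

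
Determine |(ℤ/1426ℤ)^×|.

660

Prime factorization: 1426 = 2 * 23 * 31.
φ(2) = 2 − 1 = 1.
φ(23) = 23 − 1 = 22.
φ(31) = 31 − 1 = 30.
Multiply: 1 · 22 · 30 = 660.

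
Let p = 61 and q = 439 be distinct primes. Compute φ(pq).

26280

φ(61) = 61 − 1 = 60.
φ(439) = 439 − 1 = 438.
φ(26779) = 60 × 438 = 26280.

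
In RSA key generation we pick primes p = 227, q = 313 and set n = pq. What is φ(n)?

70512

For distinct primes, φ(pq) = (p−1)(q−1) = 226 × 312 = 70512.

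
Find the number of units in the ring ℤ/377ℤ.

336

Prime factorization: 377 = 13 · 29.
φ(377) = 377 · (1 − 1/13) · (1 − 1/29)
       = 377 · 336/377 = 336.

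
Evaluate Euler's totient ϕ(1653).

Factor 1653: 1653 = 3 · 19 · 29.
φ(3) = 3 − 1 = 2.
φ(19) = 19 − 1 = 18.
φ(29) = 29 − 1 = 28.
Multiply: 2 · 18 · 28 = 1008.

1008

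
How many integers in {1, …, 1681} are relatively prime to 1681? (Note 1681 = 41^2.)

1640

φ(1681) = 1681 · (1 − 1/41)
       = 1681 · 40/41 = 1640.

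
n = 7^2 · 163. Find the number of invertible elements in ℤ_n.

6804

φ(7987) = 7987 · (1 − 1/7) · (1 − 1/163)
       = 7987 · 972/1141 = 6804.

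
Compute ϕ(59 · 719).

41644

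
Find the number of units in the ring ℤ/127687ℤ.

96768

Factor 127687: 127687 = 7 · 17 · 29 · 37.
φ(7) = 7 − 1 = 6.
φ(17) = 17 − 1 = 16.
φ(29) = 29 − 1 = 28.
φ(37) = 37 − 1 = 36.
φ(127687) = 6 × 16 × 28 × 36 = 96768.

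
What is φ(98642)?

First factor: 98642 = 2 · 31 · 37 · 43.
φ(98642) = 98642 · (1 − 1/2) · (1 − 1/31) · (1 − 1/37) · (1 − 1/43)
       = 98642 · 45360/98642 = 45360.

45360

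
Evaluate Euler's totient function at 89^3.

φ(704969) = 704969 · (1 − 1/89)
       = 704969 · 88/89 = 697048.

697048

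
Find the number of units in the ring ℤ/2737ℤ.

2112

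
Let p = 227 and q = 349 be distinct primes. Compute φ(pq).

φ(n) = (p − 1)(q − 1) = (227−1)(349−1) = 226·348 = 78648.

78648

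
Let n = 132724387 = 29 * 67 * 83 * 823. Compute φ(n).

124562592

φ(132724387) = 132724387 · (1 − 1/29) · (1 − 1/67) · (1 − 1/83) · (1 − 1/823)
       = 132724387 · 124562592/132724387 = 124562592.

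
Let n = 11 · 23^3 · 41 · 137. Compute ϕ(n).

φ(751762429) = 751762429 · (1 − 1/11) · (1 − 1/23) · (1 − 1/41) · (1 − 1/137)
       = 751762429 · 1196800/1421101 = 633107200.

633107200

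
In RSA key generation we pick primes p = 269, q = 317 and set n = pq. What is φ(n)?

84688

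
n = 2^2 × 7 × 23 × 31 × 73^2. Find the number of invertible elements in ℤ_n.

φ(2^2) = 2^2 − 2^1 = 4 − 2 = 2.
φ(7) = 7 − 1 = 6.
φ(23) = 23 − 1 = 22.
φ(31) = 31 − 1 = 30.
φ(73^2) = 73^2 − 73^1 = 5329 − 73 = 5256.
Since φ is multiplicative, φ(106388156) = 2 · 6 · 22 · 30 · 5256 = 41627520.

41627520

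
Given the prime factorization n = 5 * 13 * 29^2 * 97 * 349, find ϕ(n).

φ(1850574245) = 1850574245 · (1 − 1/5) · (1 − 1/13) · (1 − 1/29) · (1 − 1/97) · (1 − 1/349)
       = 1850574245 · 44900352/63812905 = 1302110208.

1302110208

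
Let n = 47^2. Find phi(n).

φ(47^2) = 47^2 − 47^1 = 2209 − 47 = 2162.

2162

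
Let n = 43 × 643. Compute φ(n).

φ(43) = 43 − 1 = 42.
φ(643) = 643 − 1 = 642.
Multiply: 42 · 642 = 26964.

26964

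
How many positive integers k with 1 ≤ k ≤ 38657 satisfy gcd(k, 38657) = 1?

35280

38657 = 29 · 31 · 43.
φ(29) = 29 − 1 = 28.
φ(31) = 31 − 1 = 30.
φ(43) = 43 − 1 = 42.
Since φ is multiplicative, φ(38657) = 28 · 30 · 42 = 35280.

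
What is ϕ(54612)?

Factor 54612: 54612 = 2**2 · 3**2 · 37 · 41.
φ(54612) = 54612 · (1 − 1/2) · (1 − 1/3) · (1 − 1/37) · (1 − 1/41)
       = 54612 · 2880/9102 = 17280.

17280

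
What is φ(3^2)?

φ(9) = 9 · (1 − 1/3)
       = 9 · 2/3 = 6.

6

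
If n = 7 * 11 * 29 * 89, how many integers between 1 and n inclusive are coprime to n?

φ(198737) = 198737 · (1 − 1/7) · (1 − 1/11) · (1 − 1/29) · (1 − 1/89)
       = 198737 · 147840/198737 = 147840.

147840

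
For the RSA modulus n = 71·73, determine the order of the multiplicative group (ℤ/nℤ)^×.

5040

φ(5183) = 5183 · (1 − 1/71) · (1 − 1/73)
       = 5183 · 5040/5183 = 5040.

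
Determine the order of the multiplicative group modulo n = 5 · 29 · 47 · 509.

2617216

φ(3468835) = 3468835 · (1 − 1/5) · (1 − 1/29) · (1 − 1/47) · (1 − 1/509)
       = 3468835 · 2617216/3468835 = 2617216.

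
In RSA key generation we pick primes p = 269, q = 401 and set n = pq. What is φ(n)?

φ(n) = (p − 1)(q − 1) = (269−1)(401−1) = 268·400 = 107200.

107200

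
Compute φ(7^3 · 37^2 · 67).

25846128

φ(31460989) = 31460989 · (1 − 1/7) · (1 − 1/37) · (1 − 1/67)
       = 31460989 · 14256/17353 = 25846128.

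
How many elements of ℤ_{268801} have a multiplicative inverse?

Prime factorization: 268801 = 13 * 23 * 29 * 31.
φ(268801) = 268801 · (1 − 1/13) · (1 − 1/23) · (1 − 1/29) · (1 − 1/31)
       = 268801 · 221760/268801 = 221760.

221760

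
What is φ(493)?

Prime factorization: 493 = 17 × 29.
φ(17) = 17 − 1 = 16.
φ(29) = 29 − 1 = 28.
Multiply: 16 · 28 = 448.

448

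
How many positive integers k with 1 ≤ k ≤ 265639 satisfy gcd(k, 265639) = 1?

216000

265639 = 11 · 19 · 31 · 41.
φ(265639) = 265639 · (1 − 1/11) · (1 − 1/19) · (1 − 1/31) · (1 − 1/41)
       = 265639 · 216000/265639 = 216000.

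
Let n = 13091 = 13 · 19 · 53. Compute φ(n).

φ(13091) = 13091 · (1 − 1/13) · (1 − 1/19) · (1 − 1/53)
       = 13091 · 11232/13091 = 11232.

11232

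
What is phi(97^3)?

φ(97^3) = 97^2·(97−1) = 9409·96 = 903264.

903264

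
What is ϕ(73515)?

Prime factorization: 73515 = 3 · 5 · 13^2 · 29.
φ(73515) = 73515 · (1 − 1/3) · (1 − 1/5) · (1 − 1/13) · (1 − 1/29)
       = 73515 · 2688/5655 = 34944.

34944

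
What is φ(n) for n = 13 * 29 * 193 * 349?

φ(13) = 13 − 1 = 12.
φ(29) = 29 − 1 = 28.
φ(193) = 193 − 1 = 192.
φ(349) = 349 − 1 = 348.
φ(25393589) = 12 × 28 × 192 × 348 = 22450176.

22450176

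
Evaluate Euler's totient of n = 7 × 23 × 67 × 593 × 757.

3899073024

φ(4842295087) = 4842295087 · (1 − 1/7) · (1 − 1/23) · (1 − 1/67) · (1 − 1/593) · (1 − 1/757)
       = 4842295087 · 3899073024/4842295087 = 3899073024.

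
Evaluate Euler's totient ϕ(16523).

16523 = 13 · 31 · 41.
φ(13) = 13 − 1 = 12.
φ(31) = 31 − 1 = 30.
φ(41) = 41 − 1 = 40.
φ(16523) = 12 × 30 × 40 = 14400.

14400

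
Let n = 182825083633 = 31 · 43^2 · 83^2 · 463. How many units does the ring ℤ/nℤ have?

170362074960

φ(31) = 31 − 1 = 30.
φ(43^2) = 43^1·(43−1) = 43·42 = 1806.
φ(83^2) = 83^1·(83−1) = 83·82 = 6806.
φ(463) = 463 − 1 = 462.
Since φ is multiplicative, φ(182825083633) = 30 · 1806 · 6806 · 462 = 170362074960.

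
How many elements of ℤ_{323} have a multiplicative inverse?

323 = 17 · 19.
φ(323) = 323 · (1 − 1/17) · (1 − 1/19)
       = 323 · 288/323 = 288.

288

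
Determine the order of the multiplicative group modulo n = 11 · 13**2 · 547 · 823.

700146720

φ(836886479) = 836886479 · (1 − 1/11) · (1 − 1/13) · (1 − 1/547) · (1 − 1/823)
       = 836886479 · 53857440/64375883 = 700146720.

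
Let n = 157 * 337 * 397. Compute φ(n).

20756736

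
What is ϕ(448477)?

380160

First factor: 448477 = 17 * 23 * 31 * 37.
φ(17) = 17 − 1 = 16.
φ(23) = 23 − 1 = 22.
φ(31) = 31 − 1 = 30.
φ(37) = 37 − 1 = 36.
Multiply: 16 · 22 · 30 · 36 = 380160.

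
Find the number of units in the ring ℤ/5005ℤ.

2880

Factor 5005: 5005 = 5 * 7 * 11 * 13.
φ(5005) = 5005 · (1 − 1/5) · (1 − 1/7) · (1 − 1/11) · (1 − 1/13)
       = 5005 · 2880/5005 = 2880.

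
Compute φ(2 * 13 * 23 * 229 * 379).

φ(51901018) = 51901018 · (1 − 1/2) · (1 − 1/13) · (1 − 1/23) · (1 − 1/229) · (1 − 1/379)
       = 51901018 · 22752576/51901018 = 22752576.

22752576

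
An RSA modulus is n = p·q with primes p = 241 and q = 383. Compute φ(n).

91680

φ(n) = (p − 1)(q − 1) = (241−1)(383−1) = 240·382 = 91680.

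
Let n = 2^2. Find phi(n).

2

φ(4) = 4 · (1 − 1/2)
       = 4 · 1/2 = 2.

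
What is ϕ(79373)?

59136

Prime factorization: 79373 = 7 · 17 · 23 · 29.
φ(7) = 7 − 1 = 6.
φ(17) = 17 − 1 = 16.
φ(23) = 23 − 1 = 22.
φ(29) = 29 − 1 = 28.
φ(79373) = 6 × 16 × 22 × 28 = 59136.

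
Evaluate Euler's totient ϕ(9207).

5400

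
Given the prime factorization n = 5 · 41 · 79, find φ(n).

φ(16195) = 16195 · (1 − 1/5) · (1 − 1/41) · (1 − 1/79)
       = 16195 · 12480/16195 = 12480.

12480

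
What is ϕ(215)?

168

215 = 5 · 43.
φ(5) = 5 − 1 = 4.
φ(43) = 43 − 1 = 42.
Multiply: 4 · 42 = 168.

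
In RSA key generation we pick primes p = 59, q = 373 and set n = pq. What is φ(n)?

21576

For distinct primes, φ(pq) = (p−1)(q−1) = 58 × 372 = 21576.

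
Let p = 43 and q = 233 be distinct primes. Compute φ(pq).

φ(10019) = 10019 · (1 − 1/43) · (1 − 1/233)
       = 10019 · 9744/10019 = 9744.

9744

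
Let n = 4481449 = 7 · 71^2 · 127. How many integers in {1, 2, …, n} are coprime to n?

φ(4481449) = 4481449 · (1 − 1/7) · (1 − 1/71) · (1 − 1/127)
       = 4481449 · 52920/63119 = 3757320.

3757320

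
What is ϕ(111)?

72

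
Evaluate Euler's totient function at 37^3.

49284

φ(37^3) = 37^2·(37−1) = 1369·36 = 49284.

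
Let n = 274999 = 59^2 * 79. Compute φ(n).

φ(274999) = 274999 · (1 − 1/59) · (1 − 1/79)
       = 274999 · 4524/4661 = 266916.

266916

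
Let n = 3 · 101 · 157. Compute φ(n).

φ(3) = 3 − 1 = 2.
φ(101) = 101 − 1 = 100.
φ(157) = 157 − 1 = 156.
φ(47571) = 2 × 100 × 156 = 31200.

31200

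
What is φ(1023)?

600

First factor: 1023 = 3 · 11 · 31.
φ(3) = 3 − 1 = 2.
φ(11) = 11 − 1 = 10.
φ(31) = 31 − 1 = 30.
φ(1023) = 2 × 10 × 30 = 600.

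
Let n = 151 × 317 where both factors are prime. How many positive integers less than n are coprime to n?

47400

φ(47867) = 47867 · (1 − 1/151) · (1 − 1/317)
       = 47867 · 47400/47867 = 47400.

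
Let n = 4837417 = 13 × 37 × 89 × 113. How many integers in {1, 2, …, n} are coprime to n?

φ(13) = 13 − 1 = 12.
φ(37) = 37 − 1 = 36.
φ(89) = 89 − 1 = 88.
φ(113) = 113 − 1 = 112.
Since φ is multiplicative, φ(4837417) = 12 · 36 · 88 · 112 = 4257792.

4257792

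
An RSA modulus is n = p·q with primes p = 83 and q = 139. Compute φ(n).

11316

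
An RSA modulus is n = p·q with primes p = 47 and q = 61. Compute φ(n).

2760

φ(2867) = 2867 · (1 − 1/47) · (1 − 1/61)
       = 2867 · 2760/2867 = 2760.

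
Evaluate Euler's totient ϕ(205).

First factor: 205 = 5 * 41.
φ(5) = 5 − 1 = 4.
φ(41) = 41 − 1 = 40.
Since φ is multiplicative, φ(205) = 4 · 40 = 160.

160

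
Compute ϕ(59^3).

201898

φ(59^3) = 59^3 − 59^2 = 205379 − 3481 = 201898.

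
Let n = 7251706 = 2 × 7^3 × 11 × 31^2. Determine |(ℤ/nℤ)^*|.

2734200

φ(2) = 2 − 1 = 1.
φ(7^3) = 7^3 − 7^2 = 343 − 49 = 294.
φ(11) = 11 − 1 = 10.
φ(31^2) = 31^2 − 31^1 = 961 − 31 = 930.
Since φ is multiplicative, φ(7251706) = 1 · 294 · 10 · 930 = 2734200.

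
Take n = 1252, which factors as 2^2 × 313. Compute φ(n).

624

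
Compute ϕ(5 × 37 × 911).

φ(5) = 5 − 1 = 4.
φ(37) = 37 − 1 = 36.
φ(911) = 911 − 1 = 910.
Multiply: 4 · 36 · 910 = 131040.

131040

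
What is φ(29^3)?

23548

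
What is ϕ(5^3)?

100

φ(125) = 125 · (1 − 1/5)
       = 125 · 4/5 = 100.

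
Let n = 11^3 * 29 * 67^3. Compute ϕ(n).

10037763120

φ(11609151037) = 11609151037 · (1 − 1/11) · (1 − 1/29) · (1 − 1/67)
       = 11609151037 · 18480/21373 = 10037763120.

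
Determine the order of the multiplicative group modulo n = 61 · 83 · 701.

φ(61) = 61 − 1 = 60.
φ(83) = 83 − 1 = 82.
φ(701) = 701 − 1 = 700.
φ(3549163) = 60 × 82 × 700 = 3444000.

3444000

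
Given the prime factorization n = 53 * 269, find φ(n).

13936

φ(53) = 53 − 1 = 52.
φ(269) = 269 − 1 = 268.
φ(14257) = 52 × 268 = 13936.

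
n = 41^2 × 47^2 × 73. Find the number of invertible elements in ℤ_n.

255288960

φ(271073017) = 271073017 · (1 − 1/41) · (1 − 1/47) · (1 − 1/73)
       = 271073017 · 132480/140671 = 255288960.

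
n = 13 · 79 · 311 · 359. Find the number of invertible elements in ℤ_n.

φ(114663523) = 114663523 · (1 − 1/13) · (1 − 1/79) · (1 − 1/311) · (1 − 1/359)
       = 114663523 · 103877280/114663523 = 103877280.

103877280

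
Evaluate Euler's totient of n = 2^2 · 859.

1716

φ(2^2) = 2^1·(2−1) = 2·1 = 2.
φ(859) = 859 − 1 = 858.
φ(3436) = 2 × 858 = 1716.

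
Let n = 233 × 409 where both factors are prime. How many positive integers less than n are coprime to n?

94656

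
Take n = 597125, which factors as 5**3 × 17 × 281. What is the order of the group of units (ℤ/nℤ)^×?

448000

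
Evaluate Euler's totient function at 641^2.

φ(410881) = 410881 · (1 − 1/641)
       = 410881 · 640/641 = 410240.

410240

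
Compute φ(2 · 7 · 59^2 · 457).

φ(22271438) = 22271438 · (1 − 1/2) · (1 − 1/7) · (1 − 1/59) · (1 − 1/457)
       = 22271438 · 158688/377482 = 9362592.

9362592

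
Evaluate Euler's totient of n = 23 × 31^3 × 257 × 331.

53582284800

φ(23) = 23 − 1 = 22.
φ(31^3) = 31^2·(31−1) = 961·30 = 28830.
φ(257) = 257 − 1 = 256.
φ(331) = 331 − 1 = 330.
Multiply: 22 · 28830 · 256 · 330 = 53582284800.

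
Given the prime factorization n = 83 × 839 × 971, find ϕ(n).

66654520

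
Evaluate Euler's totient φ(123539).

Prime factorization: 123539 = 13**2 * 17 * 43.
φ(123539) = 123539 · (1 − 1/13) · (1 − 1/17) · (1 − 1/43)
       = 123539 · 8064/9503 = 104832.

104832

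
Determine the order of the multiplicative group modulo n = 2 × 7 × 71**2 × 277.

φ(19548998) = 19548998 · (1 − 1/2) · (1 − 1/7) · (1 − 1/71) · (1 − 1/277)
       = 19548998 · 115920/275338 = 8230320.

8230320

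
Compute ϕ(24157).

24157 = 7^2 × 17 × 29.
φ(24157) = 24157 · (1 − 1/7) · (1 − 1/17) · (1 − 1/29)
       = 24157 · 2688/3451 = 18816.

18816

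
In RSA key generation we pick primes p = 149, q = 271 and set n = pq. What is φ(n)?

φ(pq) = (p−1)(q−1) = 148 · 270 = 39960.

39960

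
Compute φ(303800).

100800

303800 = 2^3 * 5^2 * 7^2 * 31.
φ(303800) = 303800 · (1 − 1/2) · (1 − 1/5) · (1 − 1/7) · (1 − 1/31)
       = 303800 · 720/2170 = 100800.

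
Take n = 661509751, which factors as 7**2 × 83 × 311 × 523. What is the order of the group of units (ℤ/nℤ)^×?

φ(661509751) = 661509751 · (1 − 1/7) · (1 − 1/83) · (1 − 1/311) · (1 − 1/523)
       = 661509751 · 79615440/94501393 = 557308080.

557308080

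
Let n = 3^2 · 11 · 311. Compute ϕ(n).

φ(30789) = 30789 · (1 − 1/3) · (1 − 1/11) · (1 − 1/311)
       = 30789 · 6200/10263 = 18600.

18600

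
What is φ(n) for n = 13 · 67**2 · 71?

3714480

φ(4143347) = 4143347 · (1 − 1/13) · (1 − 1/67) · (1 − 1/71)
       = 4143347 · 55440/61841 = 3714480.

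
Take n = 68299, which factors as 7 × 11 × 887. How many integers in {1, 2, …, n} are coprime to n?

φ(7) = 7 − 1 = 6.
φ(11) = 11 − 1 = 10.
φ(887) = 887 − 1 = 886.
Since φ is multiplicative, φ(68299) = 6 · 10 · 886 = 53160.

53160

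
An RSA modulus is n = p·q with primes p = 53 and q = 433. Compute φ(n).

22464

φ(22949) = 22949 · (1 − 1/53) · (1 − 1/433)
       = 22949 · 22464/22949 = 22464.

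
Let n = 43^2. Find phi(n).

φ(43^2) = 43^1·(43−1) = 43·42 = 1806.

1806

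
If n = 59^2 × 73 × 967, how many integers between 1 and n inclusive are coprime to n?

238006944

φ(245727271) = 245727271 · (1 − 1/59) · (1 − 1/73) · (1 − 1/967)
       = 245727271 · 4034016/4164869 = 238006944.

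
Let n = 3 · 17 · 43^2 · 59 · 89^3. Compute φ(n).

φ(3922194432129) = 3922194432129 · (1 − 1/3) · (1 − 1/17) · (1 − 1/43) · (1 − 1/59) · (1 − 1/89)
       = 3922194432129 · 6859776/11515443 = 2336460284928.

2336460284928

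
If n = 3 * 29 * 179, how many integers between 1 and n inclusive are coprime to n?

φ(3) = 3 − 1 = 2.
φ(29) = 29 − 1 = 28.
φ(179) = 179 − 1 = 178.
φ(15573) = 2 × 28 × 178 = 9968.

9968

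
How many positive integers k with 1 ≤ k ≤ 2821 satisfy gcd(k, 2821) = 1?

2160

First factor: 2821 = 7 × 13 × 31.
φ(7) = 7 − 1 = 6.
φ(13) = 13 − 1 = 12.
φ(31) = 31 − 1 = 30.
φ(2821) = 6 × 12 × 30 = 2160.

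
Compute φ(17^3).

φ(4913) = 4913 · (1 − 1/17)
       = 4913 · 16/17 = 4624.

4624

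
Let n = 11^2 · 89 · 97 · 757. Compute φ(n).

702535680

φ(790756901) = 790756901 · (1 − 1/11) · (1 − 1/89) · (1 − 1/97) · (1 − 1/757)
       = 790756901 · 63866880/71886991 = 702535680.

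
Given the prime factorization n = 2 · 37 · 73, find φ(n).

2592

φ(2) = 2 − 1 = 1.
φ(37) = 37 − 1 = 36.
φ(73) = 73 − 1 = 72.
Since φ is multiplicative, φ(5402) = 1 · 36 · 72 = 2592.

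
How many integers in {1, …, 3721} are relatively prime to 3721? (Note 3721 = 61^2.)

φ(61^2) = 61^2 − 61^1 = 3721 − 61 = 3660.

3660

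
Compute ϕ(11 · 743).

φ(11) = 11 − 1 = 10.
φ(743) = 743 − 1 = 742.
φ(8173) = 10 × 742 = 7420.

7420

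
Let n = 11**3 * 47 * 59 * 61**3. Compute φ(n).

φ(837755774603) = 837755774603 · (1 − 1/11) · (1 − 1/47) · (1 − 1/59) · (1 − 1/61)
       = 837755774603 · 1600800/1860683 = 720745792800.

720745792800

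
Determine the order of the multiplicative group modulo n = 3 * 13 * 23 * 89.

φ(79833) = 79833 · (1 − 1/3) · (1 − 1/13) · (1 − 1/23) · (1 − 1/89)
       = 79833 · 46464/79833 = 46464.

46464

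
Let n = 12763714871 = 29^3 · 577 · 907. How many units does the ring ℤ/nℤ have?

φ(12763714871) = 12763714871 · (1 − 1/29) · (1 − 1/577) · (1 − 1/907)
       = 12763714871 · 14611968/15176831 = 12288665088.

12288665088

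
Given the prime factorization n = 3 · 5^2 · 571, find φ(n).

φ(3) = 3 − 1 = 2.
φ(5^2) = 5^1·(5−1) = 5·4 = 20.
φ(571) = 571 − 1 = 570.
φ(42825) = 2 × 20 × 570 = 22800.

22800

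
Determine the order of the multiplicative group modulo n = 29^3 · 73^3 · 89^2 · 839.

φ(29^3) = 29^3 − 29^2 = 24389 − 841 = 23548.
φ(73^3) = 73^2·(73−1) = 5329·72 = 383688.
φ(89^2) = 89^1·(89−1) = 89·88 = 7832.
φ(839) = 839 − 1 = 838.
Since φ is multiplicative, φ(63052824830290747) = 23548 · 383688 · 7832 · 838 = 59299214590877184.

59299214590877184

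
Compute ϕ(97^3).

903264

φ(912673) = 912673 · (1 − 1/97)
       = 912673 · 96/97 = 903264.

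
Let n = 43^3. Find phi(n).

77658

φ(79507) = 79507 · (1 − 1/43)
       = 79507 · 42/43 = 77658.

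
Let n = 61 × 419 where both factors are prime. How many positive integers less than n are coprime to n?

25080

φ(25559) = 25559 · (1 − 1/61) · (1 − 1/419)
       = 25559 · 25080/25559 = 25080.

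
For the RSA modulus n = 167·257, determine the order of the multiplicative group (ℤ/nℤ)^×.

φ(42919) = 42919 · (1 − 1/167) · (1 − 1/257)
       = 42919 · 42496/42919 = 42496.

42496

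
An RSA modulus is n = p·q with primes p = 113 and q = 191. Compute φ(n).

21280

φ(n) = (p − 1)(q − 1) = (113−1)(191−1) = 112·190 = 21280.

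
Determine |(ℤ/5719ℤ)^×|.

5719 = 7 * 19 * 43.
φ(7) = 7 − 1 = 6.
φ(19) = 19 − 1 = 18.
φ(43) = 43 − 1 = 42.
Since φ is multiplicative, φ(5719) = 6 · 18 · 42 = 4536.

4536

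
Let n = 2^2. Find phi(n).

φ(4) = 4 · (1 − 1/2)
       = 4 · 1/2 = 2.

2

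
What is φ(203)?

Prime factorization: 203 = 7 · 29.
φ(203) = 203 · (1 − 1/7) · (1 − 1/29)
       = 203 · 168/203 = 168.

168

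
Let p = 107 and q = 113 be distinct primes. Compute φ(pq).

11872

For distinct primes, φ(pq) = (p−1)(q−1) = 106 × 112 = 11872.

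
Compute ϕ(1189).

1120

Factor 1189: 1189 = 29 × 41.
φ(1189) = 1189 · (1 − 1/29) · (1 − 1/41)
       = 1189 · 1120/1189 = 1120.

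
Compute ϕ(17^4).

78608

φ(83521) = 83521 · (1 − 1/17)
       = 83521 · 16/17 = 78608.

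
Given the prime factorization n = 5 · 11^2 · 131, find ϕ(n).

57200

φ(5) = 5 − 1 = 4.
φ(11^2) = 11^2 − 11^1 = 121 − 11 = 110.
φ(131) = 131 − 1 = 130.
Multiply: 4 · 110 · 130 = 57200.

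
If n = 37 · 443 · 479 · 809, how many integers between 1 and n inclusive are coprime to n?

φ(6351692801) = 6351692801 · (1 − 1/37) · (1 − 1/443) · (1 − 1/479) · (1 − 1/809)
       = 6351692801 · 6145596288/6351692801 = 6145596288.

6145596288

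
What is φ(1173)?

704

Factor 1173: 1173 = 3 · 17 · 23.
φ(3) = 3 − 1 = 2.
φ(17) = 17 − 1 = 16.
φ(23) = 23 − 1 = 22.
Since φ is multiplicative, φ(1173) = 2 · 16 · 22 = 704.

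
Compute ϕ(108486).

30240

First factor: 108486 = 2 × 3^3 × 7^2 × 41.
φ(108486) = 108486 · (1 − 1/2) · (1 − 1/3) · (1 − 1/7) · (1 − 1/41)
       = 108486 · 480/1722 = 30240.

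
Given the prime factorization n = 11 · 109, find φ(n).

1080

φ(1199) = 1199 · (1 − 1/11) · (1 − 1/109)
       = 1199 · 1080/1199 = 1080.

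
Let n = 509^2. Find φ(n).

φ(259081) = 259081 · (1 − 1/509)
       = 259081 · 508/509 = 258572.

258572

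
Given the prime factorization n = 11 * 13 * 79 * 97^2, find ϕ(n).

87160320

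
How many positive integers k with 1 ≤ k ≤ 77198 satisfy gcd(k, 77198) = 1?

33880

77198 = 2 · 11^3 · 29.
φ(2) = 2 − 1 = 1.
φ(11^3) = 11^3 − 11^2 = 1331 − 121 = 1210.
φ(29) = 29 − 1 = 28.
φ(77198) = 1 × 1210 × 28 = 33880.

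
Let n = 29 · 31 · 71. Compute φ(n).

φ(63829) = 63829 · (1 − 1/29) · (1 − 1/31) · (1 − 1/71)
       = 63829 · 58800/63829 = 58800.

58800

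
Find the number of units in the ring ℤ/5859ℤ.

Factor 5859: 5859 = 3**3 × 7 × 31.
φ(5859) = 5859 · (1 − 1/3) · (1 − 1/7) · (1 − 1/31)
       = 5859 · 360/651 = 3240.

3240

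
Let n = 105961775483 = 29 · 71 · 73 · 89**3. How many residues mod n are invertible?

98367413760

φ(29) = 29 − 1 = 28.
φ(71) = 71 − 1 = 70.
φ(73) = 73 − 1 = 72.
φ(89^3) = 89^2·(89−1) = 7921·88 = 697048.
Multiply: 28 · 70 · 72 · 697048 = 98367413760.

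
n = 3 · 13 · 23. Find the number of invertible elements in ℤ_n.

528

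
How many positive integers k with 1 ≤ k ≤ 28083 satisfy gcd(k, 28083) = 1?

Factor 28083: 28083 = 3 · 11 · 23 · 37.
φ(28083) = 28083 · (1 − 1/3) · (1 − 1/11) · (1 − 1/23) · (1 − 1/37)
       = 28083 · 15840/28083 = 15840.

15840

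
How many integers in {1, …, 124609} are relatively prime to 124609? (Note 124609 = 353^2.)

124256

φ(124609) = 124609 · (1 − 1/353)
       = 124609 · 352/353 = 124256.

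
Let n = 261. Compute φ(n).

168

First factor: 261 = 3^2 * 29.
φ(3^2) = 3^2 − 3^1 = 9 − 3 = 6.
φ(29) = 29 − 1 = 28.
φ(261) = 6 × 28 = 168.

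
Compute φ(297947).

First factor: 297947 = 13^2 · 41 · 43.
φ(13^2) = 13^2 − 13^1 = 169 − 13 = 156.
φ(41) = 41 − 1 = 40.
φ(43) = 43 − 1 = 42.
Multiply: 156 · 40 · 42 = 262080.

262080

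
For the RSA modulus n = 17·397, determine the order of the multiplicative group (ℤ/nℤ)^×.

6336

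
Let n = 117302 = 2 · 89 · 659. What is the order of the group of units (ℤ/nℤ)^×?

57904

φ(117302) = 117302 · (1 − 1/2) · (1 − 1/89) · (1 − 1/659)
       = 117302 · 57904/117302 = 57904.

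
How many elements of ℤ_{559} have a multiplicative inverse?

Prime factorization: 559 = 13 · 43.
φ(559) = 559 · (1 − 1/13) · (1 − 1/43)
       = 559 · 504/559 = 504.

504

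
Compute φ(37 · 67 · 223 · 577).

303823872

φ(37) = 37 − 1 = 36.
φ(67) = 67 − 1 = 66.
φ(223) = 223 − 1 = 222.
φ(577) = 577 − 1 = 576.
Since φ is multiplicative, φ(318975409) = 36 · 66 · 222 · 576 = 303823872.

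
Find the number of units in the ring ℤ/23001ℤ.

First factor: 23001 = 3 · 11 · 17 · 41.
φ(3) = 3 − 1 = 2.
φ(11) = 11 − 1 = 10.
φ(17) = 17 − 1 = 16.
φ(41) = 41 − 1 = 40.
Since φ is multiplicative, φ(23001) = 2 · 10 · 16 · 40 = 12800.

12800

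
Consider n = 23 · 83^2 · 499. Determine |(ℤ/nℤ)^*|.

74566536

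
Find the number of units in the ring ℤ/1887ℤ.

Prime factorization: 1887 = 3 · 17 · 37.
φ(3) = 3 − 1 = 2.
φ(17) = 17 − 1 = 16.
φ(37) = 37 − 1 = 36.
Since φ is multiplicative, φ(1887) = 2 · 16 · 36 = 1152.

1152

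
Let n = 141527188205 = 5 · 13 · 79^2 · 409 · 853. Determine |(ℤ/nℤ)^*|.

102816470016

φ(5) = 5 − 1 = 4.
φ(13) = 13 − 1 = 12.
φ(79^2) = 79^2 − 79^1 = 6241 − 79 = 6162.
φ(409) = 409 − 1 = 408.
φ(853) = 853 − 1 = 852.
φ(141527188205) = 4 × 12 × 6162 × 408 × 852 = 102816470016.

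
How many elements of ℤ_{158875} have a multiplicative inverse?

120000

Prime factorization: 158875 = 5**3 · 31 · 41.
φ(5^3) = 5^3 − 5^2 = 125 − 25 = 100.
φ(31) = 31 − 1 = 30.
φ(41) = 41 − 1 = 40.
Since φ is multiplicative, φ(158875) = 100 · 30 · 40 = 120000.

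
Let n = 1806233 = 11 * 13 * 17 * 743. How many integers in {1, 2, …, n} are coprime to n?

1424640

φ(11) = 11 − 1 = 10.
φ(13) = 13 − 1 = 12.
φ(17) = 17 − 1 = 16.
φ(743) = 743 − 1 = 742.
Multiply: 10 · 12 · 16 · 742 = 1424640.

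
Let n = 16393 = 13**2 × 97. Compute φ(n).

φ(13^2) = 13^1·(13−1) = 13·12 = 156.
φ(97) = 97 − 1 = 96.
Multiply: 156 · 96 = 14976.

14976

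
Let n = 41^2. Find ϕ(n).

φ(1681) = 1681 · (1 − 1/41)
       = 1681 · 40/41 = 1640.

1640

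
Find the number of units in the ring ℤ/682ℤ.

First factor: 682 = 2 · 11 · 31.
φ(2) = 2 − 1 = 1.
φ(11) = 11 − 1 = 10.
φ(31) = 31 − 1 = 30.
Since φ is multiplicative, φ(682) = 1 · 10 · 30 = 300.

300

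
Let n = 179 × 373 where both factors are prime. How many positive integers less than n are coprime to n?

66216

φ(pq) = (p−1)(q−1) = 178 · 372 = 66216.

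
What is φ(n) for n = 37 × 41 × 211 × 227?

68342400

φ(72659749) = 72659749 · (1 − 1/37) · (1 − 1/41) · (1 − 1/211) · (1 − 1/227)
       = 72659749 · 68342400/72659749 = 68342400.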